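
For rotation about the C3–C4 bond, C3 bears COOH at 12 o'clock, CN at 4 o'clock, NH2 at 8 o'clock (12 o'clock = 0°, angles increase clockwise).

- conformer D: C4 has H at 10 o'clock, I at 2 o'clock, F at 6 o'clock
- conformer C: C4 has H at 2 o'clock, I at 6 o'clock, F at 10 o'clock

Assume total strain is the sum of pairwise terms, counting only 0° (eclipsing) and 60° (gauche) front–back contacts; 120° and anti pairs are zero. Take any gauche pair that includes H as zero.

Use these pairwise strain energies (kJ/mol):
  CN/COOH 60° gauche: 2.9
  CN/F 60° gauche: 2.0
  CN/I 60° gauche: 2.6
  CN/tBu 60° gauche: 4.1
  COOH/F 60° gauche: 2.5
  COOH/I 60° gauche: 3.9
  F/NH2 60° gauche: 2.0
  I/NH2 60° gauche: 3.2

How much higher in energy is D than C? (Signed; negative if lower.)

D (staggered): COOH–I gauche, CN–I gauche, CN–F gauche, NH2–F gauche; 3.9 + 2.6 + 2.0 + 2.0 = 10.5 kJ/mol.
C (staggered): COOH–F gauche, CN–I gauche, NH2–I gauche, NH2–F gauche; 2.5 + 2.6 + 3.2 + 2.0 = 10.3 kJ/mol.
E(D) − E(C) = 10.5 − 10.3 = +0.2 kJ/mol.

+0.2 kJ/mol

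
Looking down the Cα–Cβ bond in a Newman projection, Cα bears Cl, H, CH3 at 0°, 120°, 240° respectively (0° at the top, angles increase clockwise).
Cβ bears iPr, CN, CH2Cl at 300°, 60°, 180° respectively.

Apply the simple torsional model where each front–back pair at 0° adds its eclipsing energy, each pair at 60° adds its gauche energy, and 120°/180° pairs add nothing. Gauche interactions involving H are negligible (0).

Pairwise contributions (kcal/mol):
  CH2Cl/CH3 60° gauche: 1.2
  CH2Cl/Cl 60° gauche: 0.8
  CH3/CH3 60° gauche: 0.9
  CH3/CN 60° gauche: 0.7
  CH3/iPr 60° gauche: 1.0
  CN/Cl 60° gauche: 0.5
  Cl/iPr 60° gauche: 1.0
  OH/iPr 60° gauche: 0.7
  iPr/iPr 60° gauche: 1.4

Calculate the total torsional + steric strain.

This conformer is staggered. Cl at 0° is gauche with iPr at 300° (1.0); Cl at 0° is gauche with CN at 60° (0.5); CH3 at 240° is gauche with iPr at 300° (1.0); CH3 at 240° is gauche with CH2Cl at 180° (1.2). Total 3.7 kcal/mol.

3.7 kcal/mol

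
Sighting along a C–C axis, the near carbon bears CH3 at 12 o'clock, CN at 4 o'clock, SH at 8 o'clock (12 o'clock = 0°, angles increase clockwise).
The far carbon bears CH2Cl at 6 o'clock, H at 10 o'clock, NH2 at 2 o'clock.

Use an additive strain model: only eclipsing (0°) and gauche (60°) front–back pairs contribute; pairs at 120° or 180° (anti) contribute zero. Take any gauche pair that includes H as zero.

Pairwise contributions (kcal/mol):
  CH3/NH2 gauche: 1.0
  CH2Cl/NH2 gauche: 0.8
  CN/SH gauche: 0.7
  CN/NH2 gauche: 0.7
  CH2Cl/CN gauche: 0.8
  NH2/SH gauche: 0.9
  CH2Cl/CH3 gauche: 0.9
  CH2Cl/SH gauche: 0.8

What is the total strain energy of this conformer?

This conformer (staggered): CH3(0°)/NH2(60°) gauche 1.0; CN(120°)/CH2Cl(180°) gauche 0.8; CN(120°)/NH2(60°) gauche 0.7; SH(240°)/CH2Cl(180°) gauche 0.8 → 3.3 kcal/mol.

3.3 kcal/mol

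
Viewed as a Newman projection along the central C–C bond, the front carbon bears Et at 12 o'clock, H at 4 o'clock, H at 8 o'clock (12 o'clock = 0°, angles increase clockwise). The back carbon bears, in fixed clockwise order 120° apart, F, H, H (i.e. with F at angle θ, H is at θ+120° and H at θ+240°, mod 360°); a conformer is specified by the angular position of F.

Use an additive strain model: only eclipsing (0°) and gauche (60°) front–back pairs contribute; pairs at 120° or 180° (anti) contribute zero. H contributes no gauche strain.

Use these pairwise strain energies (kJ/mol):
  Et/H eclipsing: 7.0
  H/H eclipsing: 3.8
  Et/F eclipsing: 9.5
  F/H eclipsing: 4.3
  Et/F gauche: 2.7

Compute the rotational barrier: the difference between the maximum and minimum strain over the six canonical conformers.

F at 0° (eclipsed): Et(0°)/F(0°) eclipsed 9.5; H(120°)/H(120°) eclipsed 3.8; H(240°)/H(240°) eclipsed 3.8 → 17.1 kJ/mol.
F at 60° (staggered): Et(0°)/F(60°) gauche 2.7 → 2.7 kJ/mol.
F at 120° (eclipsed): Et(0°)/H(0°) eclipsed 7.0; H(120°)/F(120°) eclipsed 4.3; H(240°)/H(240°) eclipsed 3.8 → 15.1 kJ/mol.
F at 180° (staggered): no non-H gauche contacts → 0.0 kJ/mol.
F at 240° (eclipsed): Et(0°)/H(0°) eclipsed 7.0; H(120°)/H(120°) eclipsed 3.8; H(240°)/F(240°) eclipsed 4.3 → 15.1 kJ/mol.
F at 300° (staggered): Et(0°)/F(300°) gauche 2.7 → 2.7 kJ/mol.
Max at 0° (17.1 kJ/mol), min at 180° (0.0 kJ/mol); barrier = 17.1 kJ/mol.

17.1 kJ/mol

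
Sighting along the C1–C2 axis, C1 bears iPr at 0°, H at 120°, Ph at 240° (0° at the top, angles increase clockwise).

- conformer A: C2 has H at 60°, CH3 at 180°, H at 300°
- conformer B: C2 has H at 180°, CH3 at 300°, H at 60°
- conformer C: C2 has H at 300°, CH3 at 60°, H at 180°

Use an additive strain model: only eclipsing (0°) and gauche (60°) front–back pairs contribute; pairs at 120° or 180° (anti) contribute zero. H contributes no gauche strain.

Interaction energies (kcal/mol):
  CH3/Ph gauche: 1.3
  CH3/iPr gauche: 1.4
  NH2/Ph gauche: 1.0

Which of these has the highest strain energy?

B

A (staggered): Ph–CH3 gauche; 1.3 = 1.3 kcal/mol.
B (staggered): iPr–CH3 gauche, Ph–CH3 gauche; 1.4 + 1.3 = 2.7 kcal/mol.
C (staggered): iPr–CH3 gauche; 1.4 = 1.4 kcal/mol.
B has the highest total (2.7 kcal/mol).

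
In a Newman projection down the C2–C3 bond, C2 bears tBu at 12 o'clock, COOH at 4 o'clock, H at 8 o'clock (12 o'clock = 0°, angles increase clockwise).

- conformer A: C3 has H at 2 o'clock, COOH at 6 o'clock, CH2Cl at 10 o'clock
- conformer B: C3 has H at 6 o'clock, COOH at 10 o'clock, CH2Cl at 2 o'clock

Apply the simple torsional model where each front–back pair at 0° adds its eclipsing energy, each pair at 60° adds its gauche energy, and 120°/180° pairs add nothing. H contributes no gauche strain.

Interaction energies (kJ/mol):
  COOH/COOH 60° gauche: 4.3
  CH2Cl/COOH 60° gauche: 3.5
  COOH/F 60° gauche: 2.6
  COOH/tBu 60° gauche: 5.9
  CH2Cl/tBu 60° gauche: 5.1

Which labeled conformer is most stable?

A

A (staggered): tBu(0°)/CH2Cl(300°) gauche 5.1; COOH(120°)/COOH(180°) gauche 4.3 → 9.4 kJ/mol.
B (staggered): tBu(0°)/COOH(300°) gauche 5.9; tBu(0°)/CH2Cl(60°) gauche 5.1; COOH(120°)/CH2Cl(60°) gauche 3.5 → 14.5 kJ/mol.
A has the lowest total (9.4 kJ/mol).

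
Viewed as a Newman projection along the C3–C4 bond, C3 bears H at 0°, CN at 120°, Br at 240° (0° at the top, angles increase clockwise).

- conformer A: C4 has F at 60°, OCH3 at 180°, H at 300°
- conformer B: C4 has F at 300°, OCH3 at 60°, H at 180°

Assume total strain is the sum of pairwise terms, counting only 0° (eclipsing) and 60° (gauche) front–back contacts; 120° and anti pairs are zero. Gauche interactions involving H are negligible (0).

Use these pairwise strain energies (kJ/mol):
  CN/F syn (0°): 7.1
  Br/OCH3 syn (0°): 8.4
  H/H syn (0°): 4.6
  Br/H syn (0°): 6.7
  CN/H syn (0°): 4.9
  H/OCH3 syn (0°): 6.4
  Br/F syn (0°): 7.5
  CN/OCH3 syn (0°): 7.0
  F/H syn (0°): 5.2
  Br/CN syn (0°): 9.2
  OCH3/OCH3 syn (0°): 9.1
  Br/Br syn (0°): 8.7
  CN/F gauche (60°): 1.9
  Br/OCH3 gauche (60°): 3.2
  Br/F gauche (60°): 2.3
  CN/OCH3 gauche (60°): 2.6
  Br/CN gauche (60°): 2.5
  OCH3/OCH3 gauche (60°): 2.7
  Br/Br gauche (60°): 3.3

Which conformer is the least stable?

A (staggered): CN(120°)/F(60°) gauche 1.9; CN(120°)/OCH3(180°) gauche 2.6; Br(240°)/OCH3(180°) gauche 3.2 → 7.7 kJ/mol.
B (staggered): CN(120°)/OCH3(60°) gauche 2.6; Br(240°)/F(300°) gauche 2.3 → 4.9 kJ/mol.
A has the highest total (7.7 kJ/mol).

A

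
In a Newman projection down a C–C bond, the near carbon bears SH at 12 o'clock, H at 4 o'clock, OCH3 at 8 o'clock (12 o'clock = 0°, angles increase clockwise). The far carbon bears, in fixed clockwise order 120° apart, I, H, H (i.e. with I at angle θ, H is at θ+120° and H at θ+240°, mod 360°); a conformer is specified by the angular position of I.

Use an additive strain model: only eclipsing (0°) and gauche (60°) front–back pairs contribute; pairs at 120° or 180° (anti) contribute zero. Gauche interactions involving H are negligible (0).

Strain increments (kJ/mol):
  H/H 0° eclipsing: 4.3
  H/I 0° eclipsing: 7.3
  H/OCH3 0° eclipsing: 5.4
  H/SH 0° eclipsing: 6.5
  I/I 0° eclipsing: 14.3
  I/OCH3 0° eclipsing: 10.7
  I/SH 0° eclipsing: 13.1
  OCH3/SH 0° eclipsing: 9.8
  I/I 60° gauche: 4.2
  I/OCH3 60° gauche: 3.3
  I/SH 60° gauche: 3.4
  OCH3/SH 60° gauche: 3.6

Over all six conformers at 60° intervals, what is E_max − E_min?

19.5 kJ/mol

I at 0° (eclipsed): SH–I eclipsed, H–H eclipsed, OCH3–H eclipsed; 13.1 + 4.3 + 5.4 = 22.8 kJ/mol.
I at 60° (staggered): SH–I gauche; 3.4 = 3.4 kJ/mol.
I at 120° (eclipsed): SH–H eclipsed, H–I eclipsed, OCH3–H eclipsed; 6.5 + 7.3 + 5.4 = 19.2 kJ/mol.
I at 180° (staggered): OCH3–I gauche; 3.3 = 3.3 kJ/mol.
I at 240° (eclipsed): SH–H eclipsed, H–H eclipsed, OCH3–I eclipsed; 6.5 + 4.3 + 10.7 = 21.5 kJ/mol.
I at 300° (staggered): SH–I gauche, OCH3–I gauche; 3.4 + 3.3 = 6.7 kJ/mol.
Max at 0° (22.8 kJ/mol), min at 180° (3.3 kJ/mol); barrier = 19.5 kJ/mol.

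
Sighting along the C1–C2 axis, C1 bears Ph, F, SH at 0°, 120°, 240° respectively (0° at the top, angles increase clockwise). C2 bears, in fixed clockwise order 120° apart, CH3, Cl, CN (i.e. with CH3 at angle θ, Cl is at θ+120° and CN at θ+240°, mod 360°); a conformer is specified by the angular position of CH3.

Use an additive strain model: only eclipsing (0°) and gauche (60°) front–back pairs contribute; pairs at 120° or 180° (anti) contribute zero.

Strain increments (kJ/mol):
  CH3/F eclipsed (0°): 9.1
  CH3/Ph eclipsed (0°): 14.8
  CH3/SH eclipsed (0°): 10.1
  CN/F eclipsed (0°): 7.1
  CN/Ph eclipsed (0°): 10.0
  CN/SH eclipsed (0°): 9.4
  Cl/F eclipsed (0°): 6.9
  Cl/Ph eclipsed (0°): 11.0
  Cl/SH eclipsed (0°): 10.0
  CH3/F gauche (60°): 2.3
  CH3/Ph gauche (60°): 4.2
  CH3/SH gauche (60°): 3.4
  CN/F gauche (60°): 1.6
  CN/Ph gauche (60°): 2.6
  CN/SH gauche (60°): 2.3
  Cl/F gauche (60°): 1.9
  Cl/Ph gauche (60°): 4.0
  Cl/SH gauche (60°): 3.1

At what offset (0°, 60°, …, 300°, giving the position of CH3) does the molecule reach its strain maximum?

CH3 at 0° (eclipsed): Ph(0°)/CH3(0°) eclipsed 14.8; F(120°)/Cl(120°) eclipsed 6.9; SH(240°)/CN(240°) eclipsed 9.4 → 31.1 kJ/mol.
CH3 at 60° (staggered): Ph(0°)/CH3(60°) gauche 4.2; Ph(0°)/CN(300°) gauche 2.6; F(120°)/CH3(60°) gauche 2.3; F(120°)/Cl(180°) gauche 1.9; SH(240°)/Cl(180°) gauche 3.1; SH(240°)/CN(300°) gauche 2.3 → 16.4 kJ/mol.
CH3 at 120° (eclipsed): Ph(0°)/CN(0°) eclipsed 10.0; F(120°)/CH3(120°) eclipsed 9.1; SH(240°)/Cl(240°) eclipsed 10.0 → 29.1 kJ/mol.
CH3 at 180° (staggered): Ph(0°)/Cl(300°) gauche 4.0; Ph(0°)/CN(60°) gauche 2.6; F(120°)/CH3(180°) gauche 2.3; F(120°)/CN(60°) gauche 1.6; SH(240°)/CH3(180°) gauche 3.4; SH(240°)/Cl(300°) gauche 3.1 → 17.0 kJ/mol.
CH3 at 240° (eclipsed): Ph(0°)/Cl(0°) eclipsed 11.0; F(120°)/CN(120°) eclipsed 7.1; SH(240°)/CH3(240°) eclipsed 10.1 → 28.2 kJ/mol.
CH3 at 300° (staggered): Ph(0°)/CH3(300°) gauche 4.2; Ph(0°)/Cl(60°) gauche 4.0; F(120°)/Cl(60°) gauche 1.9; F(120°)/CN(180°) gauche 1.6; SH(240°)/CH3(300°) gauche 3.4; SH(240°)/CN(180°) gauche 2.3 → 17.4 kJ/mol.
The maximum (31.1 kJ/mol) occurs with CH3 at 0°.

0°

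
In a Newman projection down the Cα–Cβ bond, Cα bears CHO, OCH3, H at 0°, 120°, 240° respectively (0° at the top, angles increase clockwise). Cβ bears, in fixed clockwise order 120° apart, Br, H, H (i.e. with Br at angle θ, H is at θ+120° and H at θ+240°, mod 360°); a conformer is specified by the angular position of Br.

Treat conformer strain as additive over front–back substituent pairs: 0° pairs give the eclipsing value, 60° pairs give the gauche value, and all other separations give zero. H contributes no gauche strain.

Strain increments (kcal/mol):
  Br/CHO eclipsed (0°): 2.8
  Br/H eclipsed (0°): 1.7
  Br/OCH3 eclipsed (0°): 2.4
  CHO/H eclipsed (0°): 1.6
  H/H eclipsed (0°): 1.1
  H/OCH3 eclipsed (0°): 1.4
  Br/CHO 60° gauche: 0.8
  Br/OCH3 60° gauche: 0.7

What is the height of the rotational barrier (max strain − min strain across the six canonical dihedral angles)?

Br at 0° is eclipsed. CHO at 0° is eclipsed with Br at 0° (2.8); OCH3 at 120° is eclipsed with H at 120° (1.4); H at 240° is eclipsed with H at 240° (1.1). Total 5.3 kcal/mol.
Br at 60° is staggered. CHO at 0° is gauche with Br at 60° (0.8); OCH3 at 120° is gauche with Br at 60° (0.7). Total 1.5 kcal/mol.
Br at 120° is eclipsed. CHO at 0° is eclipsed with H at 0° (1.6); OCH3 at 120° is eclipsed with Br at 120° (2.4); H at 240° is eclipsed with H at 240° (1.1). Total 5.1 kcal/mol.
Br at 180° is staggered. OCH3 at 120° is gauche with Br at 180° (0.7). Total 0.7 kcal/mol.
Br at 240° is eclipsed. CHO at 0° is eclipsed with H at 0° (1.6); OCH3 at 120° is eclipsed with H at 120° (1.4); H at 240° is eclipsed with Br at 240° (1.7). Total 4.7 kcal/mol.
Br at 300° is staggered. CHO at 0° is gauche with Br at 300° (0.8). Total 0.8 kcal/mol.
Max at 0° (5.3 kcal/mol), min at 180° (0.7 kcal/mol); barrier = 4.6 kcal/mol.

4.6 kcal/mol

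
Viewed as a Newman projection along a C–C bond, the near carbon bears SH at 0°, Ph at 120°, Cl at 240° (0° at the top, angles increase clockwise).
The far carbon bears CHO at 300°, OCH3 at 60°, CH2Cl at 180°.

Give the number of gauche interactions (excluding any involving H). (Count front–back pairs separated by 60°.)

Non-H gauche pairs: SH(0°)/CHO(300°); SH(0°)/OCH3(60°); Ph(120°)/OCH3(60°); Ph(120°)/CH2Cl(180°); Cl(240°)/CHO(300°); Cl(240°)/CH2Cl(180°) — 6 interactions.

6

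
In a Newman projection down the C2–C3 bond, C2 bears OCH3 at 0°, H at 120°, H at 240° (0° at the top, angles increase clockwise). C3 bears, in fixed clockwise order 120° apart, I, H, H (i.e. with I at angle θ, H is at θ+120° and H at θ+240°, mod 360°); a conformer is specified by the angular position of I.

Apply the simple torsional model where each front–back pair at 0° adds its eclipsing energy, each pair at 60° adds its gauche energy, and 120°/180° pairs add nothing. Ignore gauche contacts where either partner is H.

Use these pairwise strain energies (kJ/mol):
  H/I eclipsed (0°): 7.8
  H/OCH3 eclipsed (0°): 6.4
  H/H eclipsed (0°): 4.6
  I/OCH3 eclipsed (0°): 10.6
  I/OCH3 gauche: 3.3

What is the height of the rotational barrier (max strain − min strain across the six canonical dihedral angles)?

I at 0° (eclipsed): OCH3–I eclipsed, H–H eclipsed, H–H eclipsed; 10.6 + 4.6 + 4.6 = 19.8 kJ/mol.
I at 60° (staggered): OCH3–I gauche; 3.3 = 3.3 kJ/mol.
I at 120° (eclipsed): OCH3–H eclipsed, H–I eclipsed, H–H eclipsed; 6.4 + 7.8 + 4.6 = 18.8 kJ/mol.
I at 180° (staggered): no non-H gauche contacts → 0.0 kJ/mol.
I at 240° (eclipsed): OCH3–H eclipsed, H–H eclipsed, H–I eclipsed; 6.4 + 4.6 + 7.8 = 18.8 kJ/mol.
I at 300° (staggered): OCH3–I gauche; 3.3 = 3.3 kJ/mol.
Max at 0° (19.8 kJ/mol), min at 180° (0.0 kJ/mol); barrier = 19.8 kJ/mol.

19.8 kJ/mol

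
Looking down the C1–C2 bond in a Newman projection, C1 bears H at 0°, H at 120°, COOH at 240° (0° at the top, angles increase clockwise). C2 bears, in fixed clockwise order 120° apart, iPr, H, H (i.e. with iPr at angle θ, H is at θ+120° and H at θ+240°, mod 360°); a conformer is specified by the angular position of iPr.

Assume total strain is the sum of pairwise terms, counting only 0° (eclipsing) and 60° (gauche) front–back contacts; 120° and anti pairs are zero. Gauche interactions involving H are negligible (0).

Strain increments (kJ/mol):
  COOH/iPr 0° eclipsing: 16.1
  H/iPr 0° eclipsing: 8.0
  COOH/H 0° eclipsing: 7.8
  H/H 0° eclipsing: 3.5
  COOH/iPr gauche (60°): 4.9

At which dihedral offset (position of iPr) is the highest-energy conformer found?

240°

iPr at 0° (eclipsed): H(0°)/iPr(0°) eclipsed 8.0; H(120°)/H(120°) eclipsed 3.5; COOH(240°)/H(240°) eclipsed 7.8 → 19.3 kJ/mol.
iPr at 60° (staggered): no non-H gauche contacts → 0.0 kJ/mol.
iPr at 120° (eclipsed): H(0°)/H(0°) eclipsed 3.5; H(120°)/iPr(120°) eclipsed 8.0; COOH(240°)/H(240°) eclipsed 7.8 → 19.3 kJ/mol.
iPr at 180° (staggered): COOH(240°)/iPr(180°) gauche 4.9 → 4.9 kJ/mol.
iPr at 240° (eclipsed): H(0°)/H(0°) eclipsed 3.5; H(120°)/H(120°) eclipsed 3.5; COOH(240°)/iPr(240°) eclipsed 16.1 → 23.1 kJ/mol.
iPr at 300° (staggered): COOH(240°)/iPr(300°) gauche 4.9 → 4.9 kJ/mol.
The maximum (23.1 kJ/mol) occurs with iPr at 240°.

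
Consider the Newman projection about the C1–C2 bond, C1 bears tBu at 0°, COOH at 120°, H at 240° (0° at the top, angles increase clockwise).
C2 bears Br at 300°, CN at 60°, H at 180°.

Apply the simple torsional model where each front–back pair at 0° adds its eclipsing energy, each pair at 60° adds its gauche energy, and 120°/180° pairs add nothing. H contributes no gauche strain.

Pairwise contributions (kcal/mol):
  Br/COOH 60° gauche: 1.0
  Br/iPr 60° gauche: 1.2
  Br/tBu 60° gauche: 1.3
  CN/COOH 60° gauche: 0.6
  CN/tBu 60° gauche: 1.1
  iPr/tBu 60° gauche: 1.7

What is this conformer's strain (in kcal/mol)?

This conformer (staggered): tBu(0°)/Br(300°) gauche 1.3; tBu(0°)/CN(60°) gauche 1.1; COOH(120°)/CN(60°) gauche 0.6 → 3.0 kcal/mol.

3.0 kcal/mol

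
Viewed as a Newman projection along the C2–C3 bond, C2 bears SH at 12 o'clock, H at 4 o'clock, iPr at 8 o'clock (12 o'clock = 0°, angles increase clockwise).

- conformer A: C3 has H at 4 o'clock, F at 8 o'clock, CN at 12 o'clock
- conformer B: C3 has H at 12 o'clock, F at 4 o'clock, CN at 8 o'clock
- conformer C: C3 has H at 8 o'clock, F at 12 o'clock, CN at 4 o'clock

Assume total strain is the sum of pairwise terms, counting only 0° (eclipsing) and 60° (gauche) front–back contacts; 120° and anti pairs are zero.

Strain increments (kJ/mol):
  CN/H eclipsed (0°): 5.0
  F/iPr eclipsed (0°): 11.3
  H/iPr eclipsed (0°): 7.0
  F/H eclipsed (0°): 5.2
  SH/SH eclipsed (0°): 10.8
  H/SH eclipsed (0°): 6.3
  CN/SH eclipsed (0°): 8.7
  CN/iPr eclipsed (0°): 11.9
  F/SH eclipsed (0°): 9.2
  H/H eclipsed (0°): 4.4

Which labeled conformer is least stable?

A

A (eclipsed): SH(0°)/CN(0°) eclipsed 8.7; H(120°)/H(120°) eclipsed 4.4; iPr(240°)/F(240°) eclipsed 11.3 → 24.4 kJ/mol.
B (eclipsed): SH(0°)/H(0°) eclipsed 6.3; H(120°)/F(120°) eclipsed 5.2; iPr(240°)/CN(240°) eclipsed 11.9 → 23.4 kJ/mol.
C (eclipsed): SH(0°)/F(0°) eclipsed 9.2; H(120°)/CN(120°) eclipsed 5.0; iPr(240°)/H(240°) eclipsed 7.0 → 21.2 kJ/mol.
A has the highest total (24.4 kJ/mol).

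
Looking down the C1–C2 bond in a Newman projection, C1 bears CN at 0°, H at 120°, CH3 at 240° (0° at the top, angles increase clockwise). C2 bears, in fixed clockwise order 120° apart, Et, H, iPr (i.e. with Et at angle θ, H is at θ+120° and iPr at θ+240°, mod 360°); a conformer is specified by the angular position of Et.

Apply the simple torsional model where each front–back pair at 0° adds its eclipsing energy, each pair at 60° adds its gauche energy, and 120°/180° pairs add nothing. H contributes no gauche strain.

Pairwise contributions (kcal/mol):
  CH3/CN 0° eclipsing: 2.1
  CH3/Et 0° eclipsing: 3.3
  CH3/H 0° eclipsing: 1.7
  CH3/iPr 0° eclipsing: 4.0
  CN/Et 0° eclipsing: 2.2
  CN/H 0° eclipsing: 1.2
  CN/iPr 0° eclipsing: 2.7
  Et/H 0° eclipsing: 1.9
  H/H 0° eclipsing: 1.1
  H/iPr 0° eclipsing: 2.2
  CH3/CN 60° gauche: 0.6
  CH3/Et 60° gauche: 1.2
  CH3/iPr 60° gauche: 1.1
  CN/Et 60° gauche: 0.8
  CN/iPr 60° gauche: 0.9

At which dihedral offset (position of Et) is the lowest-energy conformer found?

Et at 0° (eclipsed): CN(0°)/Et(0°) eclipsed 2.2; H(120°)/H(120°) eclipsed 1.1; CH3(240°)/iPr(240°) eclipsed 4.0 → 7.3 kcal/mol.
Et at 60° (staggered): CN(0°)/Et(60°) gauche 0.8; CN(0°)/iPr(300°) gauche 0.9; CH3(240°)/iPr(300°) gauche 1.1 → 2.8 kcal/mol.
Et at 120° (eclipsed): CN(0°)/iPr(0°) eclipsed 2.7; H(120°)/Et(120°) eclipsed 1.9; CH3(240°)/H(240°) eclipsed 1.7 → 6.3 kcal/mol.
Et at 180° (staggered): CN(0°)/iPr(60°) gauche 0.9; CH3(240°)/Et(180°) gauche 1.2 → 2.1 kcal/mol.
Et at 240° (eclipsed): CN(0°)/H(0°) eclipsed 1.2; H(120°)/iPr(120°) eclipsed 2.2; CH3(240°)/Et(240°) eclipsed 3.3 → 6.7 kcal/mol.
Et at 300° (staggered): CN(0°)/Et(300°) gauche 0.8; CH3(240°)/Et(300°) gauche 1.2; CH3(240°)/iPr(180°) gauche 1.1 → 3.1 kcal/mol.
The minimum (2.1 kcal/mol) occurs with Et at 180°.

180°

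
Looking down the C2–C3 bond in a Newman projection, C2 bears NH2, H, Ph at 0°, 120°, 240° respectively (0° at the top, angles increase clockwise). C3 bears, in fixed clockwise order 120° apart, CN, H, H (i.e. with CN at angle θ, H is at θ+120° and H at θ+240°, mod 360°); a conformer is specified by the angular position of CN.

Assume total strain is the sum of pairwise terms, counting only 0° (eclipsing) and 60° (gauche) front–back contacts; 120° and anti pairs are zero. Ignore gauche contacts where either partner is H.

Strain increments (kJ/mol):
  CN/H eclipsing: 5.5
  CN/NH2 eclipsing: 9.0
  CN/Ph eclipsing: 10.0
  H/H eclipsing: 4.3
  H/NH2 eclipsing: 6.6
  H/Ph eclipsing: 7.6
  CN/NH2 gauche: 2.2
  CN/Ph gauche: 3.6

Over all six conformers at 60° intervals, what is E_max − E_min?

18.7 kJ/mol

CN at 0° (eclipsed): NH2(0°)/CN(0°) eclipsed 9.0; H(120°)/H(120°) eclipsed 4.3; Ph(240°)/H(240°) eclipsed 7.6 → 20.9 kJ/mol.
CN at 60° (staggered): NH2(0°)/CN(60°) gauche 2.2 → 2.2 kJ/mol.
CN at 120° (eclipsed): NH2(0°)/H(0°) eclipsed 6.6; H(120°)/CN(120°) eclipsed 5.5; Ph(240°)/H(240°) eclipsed 7.6 → 19.7 kJ/mol.
CN at 180° (staggered): Ph(240°)/CN(180°) gauche 3.6 → 3.6 kJ/mol.
CN at 240° (eclipsed): NH2(0°)/H(0°) eclipsed 6.6; H(120°)/H(120°) eclipsed 4.3; Ph(240°)/CN(240°) eclipsed 10.0 → 20.9 kJ/mol.
CN at 300° (staggered): NH2(0°)/CN(300°) gauche 2.2; Ph(240°)/CN(300°) gauche 3.6 → 5.8 kJ/mol.
Max at 0° (20.9 kJ/mol), min at 60° (2.2 kJ/mol); barrier = 18.7 kJ/mol.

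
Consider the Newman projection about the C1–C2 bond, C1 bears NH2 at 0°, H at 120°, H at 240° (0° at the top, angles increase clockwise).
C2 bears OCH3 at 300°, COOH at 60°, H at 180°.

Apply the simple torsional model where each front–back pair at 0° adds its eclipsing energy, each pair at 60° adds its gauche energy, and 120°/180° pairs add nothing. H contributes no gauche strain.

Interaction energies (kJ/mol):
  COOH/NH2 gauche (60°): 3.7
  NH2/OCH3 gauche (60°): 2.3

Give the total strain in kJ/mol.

6.0 kJ/mol

This conformer is staggered. NH2 at 0° is gauche with OCH3 at 300° (2.3); NH2 at 0° is gauche with COOH at 60° (3.7). Total 6.0 kJ/mol.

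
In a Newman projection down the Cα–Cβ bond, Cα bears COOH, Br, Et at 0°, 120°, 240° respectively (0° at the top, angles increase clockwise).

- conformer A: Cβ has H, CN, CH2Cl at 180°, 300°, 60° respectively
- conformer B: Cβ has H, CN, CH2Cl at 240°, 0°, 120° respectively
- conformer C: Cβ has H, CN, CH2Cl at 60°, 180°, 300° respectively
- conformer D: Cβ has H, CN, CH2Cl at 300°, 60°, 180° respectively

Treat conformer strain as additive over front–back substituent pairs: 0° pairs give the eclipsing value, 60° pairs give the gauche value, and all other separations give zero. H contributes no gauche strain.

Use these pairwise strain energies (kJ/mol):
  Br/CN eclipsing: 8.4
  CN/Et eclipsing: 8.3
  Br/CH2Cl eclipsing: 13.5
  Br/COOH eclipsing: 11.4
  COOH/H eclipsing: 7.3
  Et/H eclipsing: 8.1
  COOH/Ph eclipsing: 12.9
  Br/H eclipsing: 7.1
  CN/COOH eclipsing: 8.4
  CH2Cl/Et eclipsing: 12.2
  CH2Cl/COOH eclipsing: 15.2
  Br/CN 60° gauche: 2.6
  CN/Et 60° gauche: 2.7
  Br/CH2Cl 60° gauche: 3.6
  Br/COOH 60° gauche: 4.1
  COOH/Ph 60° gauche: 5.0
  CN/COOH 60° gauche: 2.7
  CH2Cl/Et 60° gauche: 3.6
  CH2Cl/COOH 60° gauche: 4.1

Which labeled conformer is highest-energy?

A (staggered): COOH(0°)/CN(300°) gauche 2.7; COOH(0°)/CH2Cl(60°) gauche 4.1; Br(120°)/CH2Cl(60°) gauche 3.6; Et(240°)/CN(300°) gauche 2.7 → 13.1 kJ/mol.
B (eclipsed): COOH(0°)/CN(0°) eclipsed 8.4; Br(120°)/CH2Cl(120°) eclipsed 13.5; Et(240°)/H(240°) eclipsed 8.1 → 30.0 kJ/mol.
C (staggered): COOH(0°)/CH2Cl(300°) gauche 4.1; Br(120°)/CN(180°) gauche 2.6; Et(240°)/CN(180°) gauche 2.7; Et(240°)/CH2Cl(300°) gauche 3.6 → 13.0 kJ/mol.
D (staggered): COOH(0°)/CN(60°) gauche 2.7; Br(120°)/CN(60°) gauche 2.6; Br(120°)/CH2Cl(180°) gauche 3.6; Et(240°)/CH2Cl(180°) gauche 3.6 → 12.5 kJ/mol.
B has the highest total (30.0 kJ/mol).

B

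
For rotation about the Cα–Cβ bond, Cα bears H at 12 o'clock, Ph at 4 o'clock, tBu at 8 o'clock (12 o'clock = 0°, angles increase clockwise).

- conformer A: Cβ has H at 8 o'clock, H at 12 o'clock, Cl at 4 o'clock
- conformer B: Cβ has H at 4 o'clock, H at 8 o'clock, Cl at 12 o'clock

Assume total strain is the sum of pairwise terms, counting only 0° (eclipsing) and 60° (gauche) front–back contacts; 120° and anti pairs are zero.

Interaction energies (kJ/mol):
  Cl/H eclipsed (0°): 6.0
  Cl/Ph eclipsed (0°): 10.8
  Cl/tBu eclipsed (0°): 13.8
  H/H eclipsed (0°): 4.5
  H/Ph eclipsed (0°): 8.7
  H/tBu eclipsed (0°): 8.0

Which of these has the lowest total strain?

A (eclipsed): H(0°)/H(0°) eclipsed 4.5; Ph(120°)/Cl(120°) eclipsed 10.8; tBu(240°)/H(240°) eclipsed 8.0 → 23.3 kJ/mol.
B (eclipsed): H(0°)/Cl(0°) eclipsed 6.0; Ph(120°)/H(120°) eclipsed 8.7; tBu(240°)/H(240°) eclipsed 8.0 → 22.7 kJ/mol.
B has the lowest total (22.7 kJ/mol).

B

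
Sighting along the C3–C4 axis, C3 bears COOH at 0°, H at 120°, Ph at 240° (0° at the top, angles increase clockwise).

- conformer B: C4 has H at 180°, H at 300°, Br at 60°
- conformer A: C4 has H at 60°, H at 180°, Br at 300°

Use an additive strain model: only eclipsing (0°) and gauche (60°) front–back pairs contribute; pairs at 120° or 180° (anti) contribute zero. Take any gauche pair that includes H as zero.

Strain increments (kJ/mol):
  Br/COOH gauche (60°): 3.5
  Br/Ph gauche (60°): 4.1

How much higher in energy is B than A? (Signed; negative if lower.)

-4.1 kJ/mol

B (staggered): COOH–Br gauche; 3.5 = 3.5 kJ/mol.
A (staggered): COOH–Br gauche, Ph–Br gauche; 3.5 + 4.1 = 7.6 kJ/mol.
E(B) − E(A) = 3.5 − 7.6 = -4.1 kJ/mol.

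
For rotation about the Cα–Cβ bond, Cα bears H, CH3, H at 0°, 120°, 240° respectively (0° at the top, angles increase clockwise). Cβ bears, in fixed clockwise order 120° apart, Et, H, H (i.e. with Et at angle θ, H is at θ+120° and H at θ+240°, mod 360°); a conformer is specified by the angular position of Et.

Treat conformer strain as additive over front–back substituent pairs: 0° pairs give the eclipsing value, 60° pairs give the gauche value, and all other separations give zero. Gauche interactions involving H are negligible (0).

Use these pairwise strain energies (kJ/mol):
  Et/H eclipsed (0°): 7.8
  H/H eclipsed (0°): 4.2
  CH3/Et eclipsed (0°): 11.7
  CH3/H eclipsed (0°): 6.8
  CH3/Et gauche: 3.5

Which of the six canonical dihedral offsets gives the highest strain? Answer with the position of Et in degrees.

Et at 0° (eclipsed): H–Et eclipsed, CH3–H eclipsed, H–H eclipsed; 7.8 + 6.8 + 4.2 = 18.8 kJ/mol.
Et at 60° (staggered): CH3–Et gauche; 3.5 = 3.5 kJ/mol.
Et at 120° (eclipsed): H–H eclipsed, CH3–Et eclipsed, H–H eclipsed; 4.2 + 11.7 + 4.2 = 20.1 kJ/mol.
Et at 180° (staggered): CH3–Et gauche; 3.5 = 3.5 kJ/mol.
Et at 240° (eclipsed): H–H eclipsed, CH3–H eclipsed, H–Et eclipsed; 4.2 + 6.8 + 7.8 = 18.8 kJ/mol.
Et at 300° (staggered): no non-H gauche contacts → 0.0 kJ/mol.
The maximum (20.1 kJ/mol) occurs with Et at 120°.

120°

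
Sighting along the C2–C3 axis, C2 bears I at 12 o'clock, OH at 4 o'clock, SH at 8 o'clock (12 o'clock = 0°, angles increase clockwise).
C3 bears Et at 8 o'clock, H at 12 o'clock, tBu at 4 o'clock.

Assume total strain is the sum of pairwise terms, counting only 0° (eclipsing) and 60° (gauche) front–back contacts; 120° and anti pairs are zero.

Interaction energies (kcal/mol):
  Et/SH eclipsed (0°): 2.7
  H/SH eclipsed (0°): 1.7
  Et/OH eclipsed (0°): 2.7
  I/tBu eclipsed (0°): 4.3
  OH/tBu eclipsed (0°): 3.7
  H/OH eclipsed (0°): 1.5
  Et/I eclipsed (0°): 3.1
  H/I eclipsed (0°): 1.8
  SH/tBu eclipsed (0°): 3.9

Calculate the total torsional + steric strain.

8.2 kcal/mol

This conformer is eclipsed. I at 0° is eclipsed with H at 0° (1.8); OH at 120° is eclipsed with tBu at 120° (3.7); SH at 240° is eclipsed with Et at 240° (2.7). Total 8.2 kcal/mol.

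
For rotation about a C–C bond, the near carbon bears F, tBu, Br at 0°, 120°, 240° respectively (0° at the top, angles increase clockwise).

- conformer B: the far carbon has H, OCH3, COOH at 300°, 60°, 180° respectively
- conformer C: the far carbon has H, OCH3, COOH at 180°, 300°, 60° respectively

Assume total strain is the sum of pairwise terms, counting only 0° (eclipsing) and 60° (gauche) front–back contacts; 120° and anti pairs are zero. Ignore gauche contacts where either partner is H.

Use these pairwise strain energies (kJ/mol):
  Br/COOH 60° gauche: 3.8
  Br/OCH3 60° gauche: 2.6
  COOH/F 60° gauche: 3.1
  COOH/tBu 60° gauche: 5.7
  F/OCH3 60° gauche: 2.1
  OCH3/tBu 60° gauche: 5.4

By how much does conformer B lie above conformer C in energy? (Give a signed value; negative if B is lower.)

B (staggered): F–OCH3 gauche, tBu–OCH3 gauche, tBu–COOH gauche, Br–COOH gauche; 2.1 + 5.4 + 5.7 + 3.8 = 17.0 kJ/mol.
C (staggered): F–OCH3 gauche, F–COOH gauche, tBu–COOH gauche, Br–OCH3 gauche; 2.1 + 3.1 + 5.7 + 2.6 = 13.5 kJ/mol.
E(B) − E(C) = 17.0 − 13.5 = +3.5 kJ/mol.

+3.5 kJ/mol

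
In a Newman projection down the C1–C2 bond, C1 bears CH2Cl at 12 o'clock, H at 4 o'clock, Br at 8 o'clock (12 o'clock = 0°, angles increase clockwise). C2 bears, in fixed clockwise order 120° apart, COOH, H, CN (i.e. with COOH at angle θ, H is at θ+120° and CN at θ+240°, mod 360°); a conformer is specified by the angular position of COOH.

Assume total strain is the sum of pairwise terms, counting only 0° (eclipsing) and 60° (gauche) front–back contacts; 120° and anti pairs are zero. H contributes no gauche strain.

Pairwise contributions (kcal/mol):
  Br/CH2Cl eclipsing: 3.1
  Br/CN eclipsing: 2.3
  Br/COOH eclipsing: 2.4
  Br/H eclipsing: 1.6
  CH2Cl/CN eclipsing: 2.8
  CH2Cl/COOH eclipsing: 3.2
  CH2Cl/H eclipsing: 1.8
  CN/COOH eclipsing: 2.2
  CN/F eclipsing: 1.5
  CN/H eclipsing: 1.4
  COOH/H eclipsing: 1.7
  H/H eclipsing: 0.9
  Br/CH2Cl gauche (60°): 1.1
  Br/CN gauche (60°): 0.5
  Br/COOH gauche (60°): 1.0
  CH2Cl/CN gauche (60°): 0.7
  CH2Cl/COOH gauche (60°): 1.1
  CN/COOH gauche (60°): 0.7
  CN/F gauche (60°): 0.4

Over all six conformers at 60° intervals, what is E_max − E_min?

4.7 kcal/mol

COOH at 0° (eclipsed): CH2Cl–COOH eclipsed, H–H eclipsed, Br–CN eclipsed; 3.2 + 0.9 + 2.3 = 6.4 kcal/mol.
COOH at 60° (staggered): CH2Cl–COOH gauche, CH2Cl–CN gauche, Br–CN gauche; 1.1 + 0.7 + 0.5 = 2.3 kcal/mol.
COOH at 120° (eclipsed): CH2Cl–CN eclipsed, H–COOH eclipsed, Br–H eclipsed; 2.8 + 1.7 + 1.6 = 6.1 kcal/mol.
COOH at 180° (staggered): CH2Cl–CN gauche, Br–COOH gauche; 0.7 + 1.0 = 1.7 kcal/mol.
COOH at 240° (eclipsed): CH2Cl–H eclipsed, H–CN eclipsed, Br–COOH eclipsed; 1.8 + 1.4 + 2.4 = 5.6 kcal/mol.
COOH at 300° (staggered): CH2Cl–COOH gauche, Br–COOH gauche, Br–CN gauche; 1.1 + 1.0 + 0.5 = 2.6 kcal/mol.
Max at 0° (6.4 kcal/mol), min at 180° (1.7 kcal/mol); barrier = 4.7 kcal/mol.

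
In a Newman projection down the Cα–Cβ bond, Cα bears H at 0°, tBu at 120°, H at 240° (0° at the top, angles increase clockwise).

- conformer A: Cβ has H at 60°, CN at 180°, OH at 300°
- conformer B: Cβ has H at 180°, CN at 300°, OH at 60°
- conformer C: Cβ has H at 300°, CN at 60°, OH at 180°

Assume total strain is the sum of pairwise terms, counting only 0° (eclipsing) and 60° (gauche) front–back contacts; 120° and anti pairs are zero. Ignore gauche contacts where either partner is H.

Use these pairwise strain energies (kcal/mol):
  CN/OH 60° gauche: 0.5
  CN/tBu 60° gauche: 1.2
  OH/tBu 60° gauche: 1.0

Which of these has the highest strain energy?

A (staggered): tBu(120°)/CN(180°) gauche 1.2 → 1.2 kcal/mol.
B (staggered): tBu(120°)/OH(60°) gauche 1.0 → 1.0 kcal/mol.
C (staggered): tBu(120°)/CN(60°) gauche 1.2; tBu(120°)/OH(180°) gauche 1.0 → 2.2 kcal/mol.
C has the highest total (2.2 kcal/mol).

C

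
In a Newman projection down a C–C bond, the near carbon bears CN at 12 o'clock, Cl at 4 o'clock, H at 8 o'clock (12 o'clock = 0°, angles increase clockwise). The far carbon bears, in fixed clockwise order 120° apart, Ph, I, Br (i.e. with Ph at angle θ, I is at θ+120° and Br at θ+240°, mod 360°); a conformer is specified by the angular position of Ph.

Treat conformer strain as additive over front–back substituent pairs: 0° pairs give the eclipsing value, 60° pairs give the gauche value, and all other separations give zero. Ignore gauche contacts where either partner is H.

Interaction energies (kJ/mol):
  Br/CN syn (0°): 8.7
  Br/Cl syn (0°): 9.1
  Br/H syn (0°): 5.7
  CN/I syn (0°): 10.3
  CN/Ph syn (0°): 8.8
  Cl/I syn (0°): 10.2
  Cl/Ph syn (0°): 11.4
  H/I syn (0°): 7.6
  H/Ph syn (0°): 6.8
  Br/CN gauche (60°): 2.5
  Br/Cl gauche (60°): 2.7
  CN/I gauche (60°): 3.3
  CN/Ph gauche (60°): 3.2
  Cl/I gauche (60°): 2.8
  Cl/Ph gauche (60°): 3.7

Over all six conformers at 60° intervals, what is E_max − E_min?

15.7 kJ/mol

Ph at 0° (eclipsed): CN–Ph eclipsed, Cl–I eclipsed, H–Br eclipsed; 8.8 + 10.2 + 5.7 = 24.7 kJ/mol.
Ph at 60° (staggered): CN–Ph gauche, CN–Br gauche, Cl–Ph gauche, Cl–I gauche; 3.2 + 2.5 + 3.7 + 2.8 = 12.2 kJ/mol.
Ph at 120° (eclipsed): CN–Br eclipsed, Cl–Ph eclipsed, H–I eclipsed; 8.7 + 11.4 + 7.6 = 27.7 kJ/mol.
Ph at 180° (staggered): CN–I gauche, CN–Br gauche, Cl–Ph gauche, Cl–Br gauche; 3.3 + 2.5 + 3.7 + 2.7 = 12.2 kJ/mol.
Ph at 240° (eclipsed): CN–I eclipsed, Cl–Br eclipsed, H–Ph eclipsed; 10.3 + 9.1 + 6.8 = 26.2 kJ/mol.
Ph at 300° (staggered): CN–Ph gauche, CN–I gauche, Cl–I gauche, Cl–Br gauche; 3.2 + 3.3 + 2.8 + 2.7 = 12.0 kJ/mol.
Max at 120° (27.7 kJ/mol), min at 300° (12.0 kJ/mol); barrier = 15.7 kJ/mol.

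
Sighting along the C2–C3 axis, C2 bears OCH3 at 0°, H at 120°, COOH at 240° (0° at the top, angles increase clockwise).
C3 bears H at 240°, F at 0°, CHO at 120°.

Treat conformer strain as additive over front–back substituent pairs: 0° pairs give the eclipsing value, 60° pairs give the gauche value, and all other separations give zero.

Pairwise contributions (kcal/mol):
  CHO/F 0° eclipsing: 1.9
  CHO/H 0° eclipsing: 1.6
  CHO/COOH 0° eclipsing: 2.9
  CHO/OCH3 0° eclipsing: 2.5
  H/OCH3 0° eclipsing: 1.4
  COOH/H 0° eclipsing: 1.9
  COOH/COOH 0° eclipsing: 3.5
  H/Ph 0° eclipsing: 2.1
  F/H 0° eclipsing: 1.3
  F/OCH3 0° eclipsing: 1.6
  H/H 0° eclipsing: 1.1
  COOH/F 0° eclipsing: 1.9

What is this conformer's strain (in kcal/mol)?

This conformer (eclipsed): OCH3–F eclipsed, H–CHO eclipsed, COOH–H eclipsed; 1.6 + 1.6 + 1.9 = 5.1 kcal/mol.

5.1 kcal/mol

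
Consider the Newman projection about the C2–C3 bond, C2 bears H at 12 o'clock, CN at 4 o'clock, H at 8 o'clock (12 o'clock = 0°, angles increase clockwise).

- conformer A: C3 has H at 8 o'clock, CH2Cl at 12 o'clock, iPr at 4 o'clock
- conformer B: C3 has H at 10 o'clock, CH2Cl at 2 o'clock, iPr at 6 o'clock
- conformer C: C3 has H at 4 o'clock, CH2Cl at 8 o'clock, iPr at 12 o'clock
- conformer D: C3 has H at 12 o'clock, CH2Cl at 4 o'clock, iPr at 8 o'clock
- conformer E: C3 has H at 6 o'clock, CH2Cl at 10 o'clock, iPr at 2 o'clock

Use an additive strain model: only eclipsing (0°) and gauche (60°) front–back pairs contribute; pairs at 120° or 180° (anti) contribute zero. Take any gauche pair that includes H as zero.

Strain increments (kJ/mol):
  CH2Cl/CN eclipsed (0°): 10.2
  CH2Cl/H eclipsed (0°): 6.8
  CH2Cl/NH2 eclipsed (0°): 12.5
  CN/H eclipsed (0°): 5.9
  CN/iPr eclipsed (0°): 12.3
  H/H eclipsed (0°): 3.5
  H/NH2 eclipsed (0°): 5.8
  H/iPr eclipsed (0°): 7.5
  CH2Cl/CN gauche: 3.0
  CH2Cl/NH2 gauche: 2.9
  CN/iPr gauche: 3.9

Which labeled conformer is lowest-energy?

E

A is eclipsed. H at 0° is eclipsed with CH2Cl at 0° (6.8); CN at 120° is eclipsed with iPr at 120° (12.3); H at 240° is eclipsed with H at 240° (3.5). Total 22.6 kJ/mol.
B is staggered. CN at 120° is gauche with CH2Cl at 60° (3.0); CN at 120° is gauche with iPr at 180° (3.9). Total 6.9 kJ/mol.
C is eclipsed. H at 0° is eclipsed with iPr at 0° (7.5); CN at 120° is eclipsed with H at 120° (5.9); H at 240° is eclipsed with CH2Cl at 240° (6.8). Total 20.2 kJ/mol.
D is eclipsed. H at 0° is eclipsed with H at 0° (3.5); CN at 120° is eclipsed with CH2Cl at 120° (10.2); H at 240° is eclipsed with iPr at 240° (7.5). Total 21.2 kJ/mol.
E is staggered. CN at 120° is gauche with iPr at 60° (3.9). Total 3.9 kJ/mol.
E has the lowest total (3.9 kJ/mol).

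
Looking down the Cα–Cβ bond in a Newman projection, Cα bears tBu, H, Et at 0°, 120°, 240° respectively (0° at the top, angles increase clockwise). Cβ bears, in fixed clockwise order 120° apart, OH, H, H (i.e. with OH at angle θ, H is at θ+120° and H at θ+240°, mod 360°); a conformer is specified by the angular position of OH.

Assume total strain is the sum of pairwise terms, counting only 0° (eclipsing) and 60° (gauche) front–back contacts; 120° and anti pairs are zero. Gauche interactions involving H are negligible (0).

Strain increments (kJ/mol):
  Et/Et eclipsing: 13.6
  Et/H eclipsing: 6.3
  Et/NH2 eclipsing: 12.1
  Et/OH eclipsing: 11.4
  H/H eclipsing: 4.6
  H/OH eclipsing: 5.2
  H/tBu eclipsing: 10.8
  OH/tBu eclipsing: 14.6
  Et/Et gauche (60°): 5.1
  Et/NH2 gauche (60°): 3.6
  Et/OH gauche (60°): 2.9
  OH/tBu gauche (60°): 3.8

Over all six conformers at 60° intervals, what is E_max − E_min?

OH at 0° (eclipsed): tBu–OH eclipsed, H–H eclipsed, Et–H eclipsed; 14.6 + 4.6 + 6.3 = 25.5 kJ/mol.
OH at 60° (staggered): tBu–OH gauche; 3.8 = 3.8 kJ/mol.
OH at 120° (eclipsed): tBu–H eclipsed, H–OH eclipsed, Et–H eclipsed; 10.8 + 5.2 + 6.3 = 22.3 kJ/mol.
OH at 180° (staggered): Et–OH gauche; 2.9 = 2.9 kJ/mol.
OH at 240° (eclipsed): tBu–H eclipsed, H–H eclipsed, Et–OH eclipsed; 10.8 + 4.6 + 11.4 = 26.8 kJ/mol.
OH at 300° (staggered): tBu–OH gauche, Et–OH gauche; 3.8 + 2.9 = 6.7 kJ/mol.
Max at 240° (26.8 kJ/mol), min at 180° (2.9 kJ/mol); barrier = 23.9 kJ/mol.

23.9 kJ/mol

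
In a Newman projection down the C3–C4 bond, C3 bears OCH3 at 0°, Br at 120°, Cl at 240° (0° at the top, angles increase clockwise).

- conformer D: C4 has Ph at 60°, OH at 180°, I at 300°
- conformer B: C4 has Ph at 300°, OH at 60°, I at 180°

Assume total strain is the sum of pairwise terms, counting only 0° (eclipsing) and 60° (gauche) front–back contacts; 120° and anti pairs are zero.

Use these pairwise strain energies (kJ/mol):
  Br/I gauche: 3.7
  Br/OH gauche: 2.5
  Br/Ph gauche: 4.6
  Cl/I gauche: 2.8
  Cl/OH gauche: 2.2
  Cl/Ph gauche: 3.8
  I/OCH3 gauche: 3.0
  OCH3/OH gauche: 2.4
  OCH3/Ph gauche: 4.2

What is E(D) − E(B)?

D is staggered. OCH3 at 0° is gauche with Ph at 60° (4.2); OCH3 at 0° is gauche with I at 300° (3.0); Br at 120° is gauche with Ph at 60° (4.6); Br at 120° is gauche with OH at 180° (2.5); Cl at 240° is gauche with OH at 180° (2.2); Cl at 240° is gauche with I at 300° (2.8). Total 19.3 kJ/mol.
B is staggered. OCH3 at 0° is gauche with Ph at 300° (4.2); OCH3 at 0° is gauche with OH at 60° (2.4); Br at 120° is gauche with OH at 60° (2.5); Br at 120° is gauche with I at 180° (3.7); Cl at 240° is gauche with Ph at 300° (3.8); Cl at 240° is gauche with I at 180° (2.8). Total 19.4 kJ/mol.
E(D) − E(B) = 19.3 − 19.4 = -0.1 kJ/mol.

-0.1 kJ/mol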